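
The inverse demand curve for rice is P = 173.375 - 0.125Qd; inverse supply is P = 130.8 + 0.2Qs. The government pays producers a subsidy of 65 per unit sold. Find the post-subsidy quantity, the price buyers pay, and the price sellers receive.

Pre-subsidy: 173.375 - 0.125Q = 130.8 + 0.2Q gives Q* = 131 and P* = 157.
With the subsidy, sellers receive Ps = Pb + 65 for each unit, where Pb is the price buyers pay.
On the curves, Pb = 173.375 - 0.125Q and Ps = 130.8 + 0.2Q; the wedge Ps − Pb = 65 gives 130.8 + 0.2Q − (173.375 - 0.125Q) = 65, so Q' = 331.
Then Pb = 173.375 − 0.125·331 = 132 and Ps = 130.8 + 0.2·331 = 197.

Q' = 331; buyers pay 132; sellers receive 197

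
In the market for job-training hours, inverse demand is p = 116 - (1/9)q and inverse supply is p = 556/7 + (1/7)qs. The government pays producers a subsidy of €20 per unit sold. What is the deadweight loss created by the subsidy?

Deadweight loss = €787.5

Pre-subsidy: 116 - (1/9)q = 556/7 + (1/7)q gives q* = 144 and p* = 100.
With the subsidy, sellers receive ps = pb + 20 for each unit, where pb is the price buyers pay.
On the curves, pb = 116 - (1/9)q and ps = 556/7 + (1/7)q; the wedge ps − pb = 20 gives 556/7 + (1/7)q − (116 - (1/9)q) = 20, so q' = 222.75.
Then pb = 116 − (1/9)·222.75 = 91.25 and ps = 556/7 + (1/7)·222.75 = 111.25.
The subsidy expands output by 222.75 − 144 = 78.75 past the efficient level; on those units the gap between marginal cost and willingness to pay runs from 0 up to 20.
DWL = ½ × 20 × 78.75 = 787.5.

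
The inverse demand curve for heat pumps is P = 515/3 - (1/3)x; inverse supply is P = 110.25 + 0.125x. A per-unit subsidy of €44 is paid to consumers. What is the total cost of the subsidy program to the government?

Government cost = €10120

Pre-subsidy: 515/3 - (1/3)x = 110.25 + 0.125x gives x* = 134 and P* = 127.
With the rebate, buyers effectively pay Pb = Ps − 44, where Ps is the price sellers receive.
On the curves, Pb = 515/3 - (1/3)x and Ps = 110.25 + 0.125x; the wedge Ps − Pb = 44 gives 110.25 + 0.125x − (515/3 - (1/3)x) = 44, so x' = 230.
Then Pb = 515/3 − (1/3)·230 = 95 and Ps = 110.25 + 0.125·230 = 139.
Government outlay = subsidy × quantity = 44 × 230 = 10120.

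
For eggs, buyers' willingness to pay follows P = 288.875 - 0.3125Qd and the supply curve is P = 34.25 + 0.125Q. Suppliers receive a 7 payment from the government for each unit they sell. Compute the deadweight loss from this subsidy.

Pre-subsidy: 288.875 - 0.3125Q = 34.25 + 0.125Q gives Q* = 582 and P* = 107.
With the subsidy, sellers receive Ps = Pb + 7 for each unit, where Pb is the price buyers pay.
On the curves, Pb = 288.875 - 0.3125Q and Ps = 34.25 + 0.125Q; the wedge Ps − Pb = 7 gives 34.25 + 0.125Q − (288.875 - 0.3125Q) = 7, so Q' = 598.
Then Pb = 288.875 − 0.3125·598 = 102 and Ps = 34.25 + 0.125·598 = 109.
The subsidy expands output by 598 − 582 = 16 past the efficient level; on those units the gap between marginal cost and willingness to pay runs from 0 up to 7.
DWL = ½ × 7 × 16 = 56.

Deadweight loss = 56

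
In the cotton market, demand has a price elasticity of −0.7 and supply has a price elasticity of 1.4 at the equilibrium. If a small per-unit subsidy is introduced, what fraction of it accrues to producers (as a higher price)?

For a small subsidy around the equilibrium, the benefit split depends on the relative slopes, which at a point are proportional to the elasticities.
Buyer share = εs/(εs + |εd|) = 1.4/(1.4 + 0.7) = 2/3; seller share = |εd|/(εs + |εd|) = 1/3.
So producers capture 1/3 of the subsidy.

Producer share = 1/3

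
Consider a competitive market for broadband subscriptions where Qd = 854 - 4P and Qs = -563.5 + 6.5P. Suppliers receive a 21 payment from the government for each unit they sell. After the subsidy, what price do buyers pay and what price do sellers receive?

Pre-subsidy: 854 - 4P = -563.5 + 6.5P gives P* = 135, Q* = 314.
With the subsidy, sellers receive Ps = Pb + 21 for each unit, where Pb is the price buyers pay.
Supply in terms of Pb becomes Qs = -563.5 + 6.5(Pb + 21) = -427 + 6.5Pb. Setting this equal to demand: 854 - 4Pb = -427 + 6.5Pb, so Pb = 122.
Sellers receive Ps = 122 + 21 = 143; Q' = 854 − 4·122 = 366.

Buyers pay 122; sellers receive 143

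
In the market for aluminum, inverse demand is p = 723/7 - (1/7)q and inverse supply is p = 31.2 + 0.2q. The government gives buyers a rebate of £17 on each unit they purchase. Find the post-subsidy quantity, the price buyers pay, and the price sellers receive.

Pre-subsidy: 723/7 - (1/7)q = 31.2 + 0.2q gives q* = 210.25 and p* = 73.25.
With the rebate, buyers effectively pay pb = ps − 17, where ps is the price sellers receive.
On the curves, pb = 723/7 - (1/7)q and ps = 31.2 + 0.2q; the wedge ps − pb = 17 gives 31.2 + 0.2q − (723/7 - (1/7)q) = 17, so q' = 1559/6.
Then pb = 723/7 − (1/7)·(1559/6) = 397/6 and ps = 31.2 + 0.2·(1559/6) = 499/6.

q' = 1559/6; buyers pay 397/6; sellers receive 499/6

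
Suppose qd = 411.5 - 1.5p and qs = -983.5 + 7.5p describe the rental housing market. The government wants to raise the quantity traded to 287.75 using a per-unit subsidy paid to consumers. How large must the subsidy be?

Required subsidy s = 87 per unit

At q = 287.75, invert demand for the buyer price: pb = (411.5 − 287.75)/1.5 = 82.5; invert supply for the seller price: ps = (287.75 − (-983.5))/7.5 = 169.5.
The subsidy must fill the gap: s = ps − pb = 169.5 − 82.5 = 87.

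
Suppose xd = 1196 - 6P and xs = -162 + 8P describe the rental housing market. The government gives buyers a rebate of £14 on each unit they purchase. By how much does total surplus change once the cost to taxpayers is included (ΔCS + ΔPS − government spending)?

Net change in total surplus = -£336

Pre-subsidy: 1196 - 6P = -162 + 8P gives P* = 97, x* = 614.
With the rebate, buyers effectively pay Pb = Ps − 14, where Ps is the price sellers receive.
Demand in terms of Ps becomes xd = 1196 − 6(Ps − 14) = 1280 - 6Ps. Setting this equal to supply: 1280 - 6Ps = -162 + 8Ps, so Ps = 103.
Buyers pay Pb = 103 − 14 = 89; x' = -162 + 8·103 = 662.
ΔCS = ½(614 + 662)(97 − 89) = 5104; ΔPS = ½(614 + 662)(103 − 97) = 3828.
Government spending = 14 × 662 = 9268.
Net change = 5104 + 3828 − 9268 = -336. The loss equals the DWL triangle ½·14·48.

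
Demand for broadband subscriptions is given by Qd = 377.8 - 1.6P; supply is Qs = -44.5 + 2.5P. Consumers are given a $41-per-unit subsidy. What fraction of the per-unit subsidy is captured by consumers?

Consumer share = 25/41

Pre-subsidy: 377.8 - 1.6P = -44.5 + 2.5P gives P* = 103, Q* = 213.
With the rebate, buyers effectively pay Pb = Ps − 41, where Ps is the price sellers receive.
Demand in terms of Ps becomes Qd = 377.8 − 1.6(Ps − 41) = 443.4 - 1.6Ps. Setting this equal to supply: 443.4 - 1.6Ps = -44.5 + 2.5Ps, so Ps = 119.
Buyers pay Pb = 119 − 41 = 78; Q' = -44.5 + 2.5·119 = 253.
Buyers' price falls by P* − Pb = 103 − 78 = 25; sellers' price rises by Ps − P* = 119 − 103 = 16.
So consumers capture 25/41 = 25/41 of each unit of subsidy.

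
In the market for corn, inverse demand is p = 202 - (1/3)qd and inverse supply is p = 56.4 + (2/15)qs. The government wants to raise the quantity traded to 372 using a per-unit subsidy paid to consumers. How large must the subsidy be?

At q = 372, from the demand curve buyers pay pb = 202 − (1/3)·372 = 78; from the supply curve sellers need ps = 56.4 + (2/15)·372 = 106.
The subsidy must fill the gap: s = ps − pb = 106 − 78 = 28.

Required subsidy s = 28 per unit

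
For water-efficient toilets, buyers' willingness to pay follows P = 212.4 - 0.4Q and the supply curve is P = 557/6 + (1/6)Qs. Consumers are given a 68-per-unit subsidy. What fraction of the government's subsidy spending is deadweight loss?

DWL / government spending = 60/331

Pre-subsidy: 212.4 - 0.4Q = 557/6 + (1/6)Q gives Q* = 211 and P* = 128.
With the rebate, buyers effectively pay Pb = Ps − 68, where Ps is the price sellers receive.
On the curves, Pb = 212.4 - 0.4Q and Ps = 557/6 + (1/6)Q; the wedge Ps − Pb = 68 gives 557/6 + (1/6)Q − (212.4 - 0.4Q) = 68, so Q' = 331.
Then Pb = 212.4 − 0.4·331 = 80 and Ps = 557/6 + (1/6)·331 = 148.
ΔCS = ½(211 + 331)(128 − 80) = 13008; ΔPS = ½(211 + 331)(148 − 128) = 5420.
Government spending = 68 × 331 = 22508.
DWL = ½ × 68 × (331 − 211) = 4080; fraction = 4080 / 22508 = 60/331.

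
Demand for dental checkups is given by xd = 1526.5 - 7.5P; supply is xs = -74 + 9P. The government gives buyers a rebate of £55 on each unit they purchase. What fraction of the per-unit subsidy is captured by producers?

Pre-subsidy: 1526.5 - 7.5P = -74 + 9P gives P* = 97, x* = 799.
With the rebate, buyers effectively pay Pb = Ps − 55, where Ps is the price sellers receive.
Demand in terms of Ps becomes xd = 1526.5 − 7.5(Ps − 55) = 1939 - 7.5Ps. Setting this equal to supply: 1939 - 7.5Ps = -74 + 9Ps, so Ps = 122.
Buyers pay Pb = 122 − 55 = 67; x' = -74 + 9·122 = 1024.
Buyers' price falls by P* − Pb = 97 − 67 = 30; sellers' price rises by Ps − P* = 122 − 97 = 25.
So producers capture 25/55 = 5/11 of each unit of subsidy.

Producer share = 5/11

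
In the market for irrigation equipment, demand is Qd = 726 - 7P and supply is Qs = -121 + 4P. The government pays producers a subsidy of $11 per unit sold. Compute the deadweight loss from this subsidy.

Pre-subsidy: 726 - 7P = -121 + 4P gives P* = 77, Q* = 187.
With the subsidy, sellers receive Ps = Pb + 11 for each unit, where Pb is the price buyers pay.
Supply in terms of Pb becomes Qs = -121 + 4(Pb + 11) = -77 + 4Pb. Setting this equal to demand: 726 - 7Pb = -77 + 4Pb, so Pb = 73.
Sellers receive Ps = 73 + 11 = 84; Q' = 726 − 7·73 = 215.
The subsidy expands output by 215 − 187 = 28 past the efficient level; on those units the gap between marginal cost and willingness to pay runs from 0 up to 11.
DWL = ½ × 11 × 28 = 154.

Deadweight loss = $154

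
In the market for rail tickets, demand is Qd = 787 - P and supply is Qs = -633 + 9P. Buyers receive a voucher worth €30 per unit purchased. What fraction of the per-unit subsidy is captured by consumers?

Consumer share = 0.9

Pre-subsidy: 787 - P = -633 + 9P gives P* = 142, Q* = 645.
With the rebate, buyers effectively pay Pb = Ps − 30, where Ps is the price sellers receive.
Demand in terms of Ps becomes Qd = 787 − 1(Ps − 30) = 817 - Ps. Setting this equal to supply: 817 - Ps = -633 + 9Ps, so Ps = 145.
Buyers pay Pb = 145 − 30 = 115; Q' = -633 + 9·145 = 672.
Buyers' price falls by P* − Pb = 142 − 115 = 27; sellers' price rises by Ps − P* = 145 − 142 = 3.
So consumers capture 27/30 = 0.9 of each unit of subsidy.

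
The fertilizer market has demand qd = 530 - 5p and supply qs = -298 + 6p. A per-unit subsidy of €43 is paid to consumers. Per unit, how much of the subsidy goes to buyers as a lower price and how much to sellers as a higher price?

Pre-subsidy: 530 - 5p = -298 + 6p gives p* = 828/11, q* = 1690/11.
With the rebate, buyers effectively pay pb = ps − 43, where ps is the price sellers receive.
Demand in terms of ps becomes qd = 530 − 5(ps − 43) = 745 - 5ps. Setting this equal to supply: 745 - 5ps = -298 + 6ps, so ps = 1043/11.
Buyers pay pb = 1043/11 − 43 = 570/11; q' = -298 + 6·(1043/11) = 2980/11.
Buyers' price falls by p* − pb = 828/11 − 570/11 = 258/11; sellers' price rises by ps − p* = 1043/11 − 828/11 = 215/11.

Buyers gain 258/11 per unit; sellers gain 215/11 per unit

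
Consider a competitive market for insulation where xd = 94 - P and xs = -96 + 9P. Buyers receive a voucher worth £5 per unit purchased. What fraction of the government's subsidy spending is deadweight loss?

Pre-subsidy: 94 - P = -96 + 9P gives P* = 19, x* = 75.
With the rebate, buyers effectively pay Pb = Ps − 5, where Ps is the price sellers receive.
Demand in terms of Ps becomes xd = 94 − 1(Ps − 5) = 99 - Ps. Setting this equal to supply: 99 - Ps = -96 + 9Ps, so Ps = 19.5.
Buyers pay Pb = 19.5 − 5 = 14.5; x' = -96 + 9·19.5 = 79.5.
ΔCS = ½(75 + 79.5)(19 − 14.5) = 347.625; ΔPS = ½(75 + 79.5)(19.5 − 19) = 38.625.
Government spending = 5 × 79.5 = 397.5.
DWL = ½ × 5 × (79.5 − 75) = 11.25; fraction = 11.25 / 397.5 = 3/106.

DWL / government spending = 3/106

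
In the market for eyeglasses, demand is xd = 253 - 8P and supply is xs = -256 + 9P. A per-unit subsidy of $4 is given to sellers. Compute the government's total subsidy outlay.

Government cost = 2068/17

Pre-subsidy: 253 - 8P = -256 + 9P gives P* = 509/17, x* = 229/17.
With the subsidy, sellers receive Ps = Pb + 4 for each unit, where Pb is the price buyers pay.
Supply in terms of Pb becomes xs = -256 + 9(Pb + 4) = -220 + 9Pb. Setting this equal to demand: 253 - 8Pb = -220 + 9Pb, so Pb = 473/17.
Sellers receive Ps = 473/17 + 4 = 541/17; x' = 253 − 8·(473/17) = 517/17.
Government outlay = subsidy × quantity = 4 × 517/17 = 2068/17.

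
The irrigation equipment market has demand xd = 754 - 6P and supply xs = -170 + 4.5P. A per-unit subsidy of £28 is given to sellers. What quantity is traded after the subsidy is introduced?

Pre-subsidy: 754 - 6P = -170 + 4.5P gives P* = 88, x* = 226.
With the subsidy, sellers receive Ps = Pb + 28 for each unit, where Pb is the price buyers pay.
Supply in terms of Pb becomes xs = -170 + 4.5(Pb + 28) = -44 + 4.5Pb. Setting this equal to demand: 754 - 6Pb = -44 + 4.5Pb, so Pb = 76.
Sellers receive Ps = 76 + 28 = 104; x' = 754 − 6·76 = 298.

x' = 298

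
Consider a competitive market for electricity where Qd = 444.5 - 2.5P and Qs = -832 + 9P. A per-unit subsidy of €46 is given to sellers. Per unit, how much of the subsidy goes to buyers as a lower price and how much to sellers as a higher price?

Pre-subsidy: 444.5 - 2.5P = -832 + 9P gives P* = 111, Q* = 167.
With the subsidy, sellers receive Ps = Pb + 46 for each unit, where Pb is the price buyers pay.
Supply in terms of Pb becomes Qs = -832 + 9(Pb + 46) = -418 + 9Pb. Setting this equal to demand: 444.5 - 2.5Pb = -418 + 9Pb, so Pb = 75.
Sellers receive Ps = 75 + 46 = 121; Q' = 444.5 − 2.5·75 = 257.
Buyers' price falls by P* − Pb = 111 − 75 = 36; sellers' price rises by Ps − P* = 121 − 111 = 10.

Buyers gain €36 per unit; sellers gain €10 per unit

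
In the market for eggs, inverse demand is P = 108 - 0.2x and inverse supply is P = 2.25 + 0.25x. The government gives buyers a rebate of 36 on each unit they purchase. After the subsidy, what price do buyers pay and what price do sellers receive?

Buyers pay 45; sellers receive 81

Pre-subsidy: 108 - 0.2x = 2.25 + 0.25x gives x* = 235 and P* = 61.
With the rebate, buyers effectively pay Pb = Ps − 36, where Ps is the price sellers receive.
On the curves, Pb = 108 - 0.2x and Ps = 2.25 + 0.25x; the wedge Ps − Pb = 36 gives 2.25 + 0.25x − (108 - 0.2x) = 36, so x' = 315.
Then Pb = 108 − 0.2·315 = 45 and Ps = 2.25 + 0.25·315 = 81.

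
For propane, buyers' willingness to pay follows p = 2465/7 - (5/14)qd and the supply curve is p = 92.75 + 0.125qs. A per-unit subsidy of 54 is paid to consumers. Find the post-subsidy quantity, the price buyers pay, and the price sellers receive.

q' = 650; buyers pay 120; sellers receive 174

Pre-subsidy: 2465/7 - (5/14)q = 92.75 + 0.125q gives q* = 538 and p* = 160.
With the rebate, buyers effectively pay pb = ps − 54, where ps is the price sellers receive.
On the curves, pb = 2465/7 - (5/14)q and ps = 92.75 + 0.125q; the wedge ps − pb = 54 gives 92.75 + 0.125q − (2465/7 - (5/14)q) = 54, so q' = 650.
Then pb = 2465/7 − (5/14)·650 = 120 and ps = 92.75 + 0.125·650 = 174.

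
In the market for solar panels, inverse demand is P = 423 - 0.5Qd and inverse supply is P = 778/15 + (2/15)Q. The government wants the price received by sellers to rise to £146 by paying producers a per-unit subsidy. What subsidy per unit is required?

Required subsidy s = £76 per unit

At a seller price of 146, quantity supplied is -389 + 7.5·146 = 706.
Buyers absorb 706 only when they pay Pb = 423 − 0.5·706 = 70.
s = Ps − Pb = 146 − 70 = 76.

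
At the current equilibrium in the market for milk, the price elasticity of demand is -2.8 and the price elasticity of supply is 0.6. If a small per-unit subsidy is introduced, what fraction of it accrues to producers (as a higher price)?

For a small subsidy around the equilibrium, the benefit split depends on the relative slopes, which at a point are proportional to the elasticities.
Buyer share = εs/(εs + |εd|) = 0.6/(0.6 + 2.8) = 3/17; seller share = |εd|/(εs + |εd|) = 14/17.
So producers capture 14/17 of the subsidy.

Producer share = 14/17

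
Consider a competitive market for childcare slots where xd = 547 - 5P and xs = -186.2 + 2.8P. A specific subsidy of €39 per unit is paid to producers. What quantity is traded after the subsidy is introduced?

x' = 147

Pre-subsidy: 547 - 5P = -186.2 + 2.8P gives P* = 94, x* = 77.
With the subsidy, sellers receive Ps = Pb + 39 for each unit, where Pb is the price buyers pay.
Supply in terms of Pb becomes xs = -186.2 + 2.8(Pb + 39) = -77 + 2.8Pb. Setting this equal to demand: 547 - 5Pb = -77 + 2.8Pb, so Pb = 80.
Sellers receive Ps = 80 + 39 = 119; x' = 547 − 5·80 = 147.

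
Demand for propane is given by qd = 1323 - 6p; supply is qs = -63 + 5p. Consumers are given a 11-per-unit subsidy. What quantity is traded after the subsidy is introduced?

q' = 597

Pre-subsidy: 1323 - 6p = -63 + 5p gives p* = 126, q* = 567.
With the rebate, buyers effectively pay pb = ps − 11, where ps is the price sellers receive.
Demand in terms of ps becomes qd = 1323 − 6(ps − 11) = 1389 - 6ps. Setting this equal to supply: 1389 - 6ps = -63 + 5ps, so ps = 132.
Buyers pay pb = 132 − 11 = 121; q' = -63 + 5·132 = 597.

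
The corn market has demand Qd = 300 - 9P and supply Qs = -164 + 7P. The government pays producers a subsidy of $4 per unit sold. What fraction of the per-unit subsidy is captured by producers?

Pre-subsidy: 300 - 9P = -164 + 7P gives P* = 29, Q* = 39.
With the subsidy, sellers receive Ps = Pb + 4 for each unit, where Pb is the price buyers pay.
Supply in terms of Pb becomes Qs = -164 + 7(Pb + 4) = -136 + 7Pb. Setting this equal to demand: 300 - 9Pb = -136 + 7Pb, so Pb = 27.25.
Sellers receive Ps = 27.25 + 4 = 31.25; Q' = 300 − 9·27.25 = 54.75.
Buyers' price falls by P* − Pb = 29 − 27.25 = 1.75; sellers' price rises by Ps − P* = 31.25 − 29 = 2.25.
So producers capture 2.25/4 = 0.5625 of each unit of subsidy.

Producer share = 0.5625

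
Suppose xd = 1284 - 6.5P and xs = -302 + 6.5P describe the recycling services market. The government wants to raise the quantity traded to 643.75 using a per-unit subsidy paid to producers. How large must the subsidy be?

At x = 643.75, invert demand for the buyer price: Pb = (1284 − 643.75)/6.5 = 98.5; invert supply for the seller price: Ps = (643.75 − (-302))/6.5 = 145.5.
The subsidy must fill the gap: s = Ps − Pb = 145.5 − 98.5 = 47.

Required subsidy s = 47 per unit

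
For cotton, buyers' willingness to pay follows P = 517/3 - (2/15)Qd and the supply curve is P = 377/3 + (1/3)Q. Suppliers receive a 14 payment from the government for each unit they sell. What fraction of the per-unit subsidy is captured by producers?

Producer share = 5/7

Pre-subsidy: 517/3 - (2/15)Q = 377/3 + (1/3)Q gives Q* = 100 and P* = 159.
With the subsidy, sellers receive Ps = Pb + 14 for each unit, where Pb is the price buyers pay.
On the curves, Pb = 517/3 - (2/15)Q and Ps = 377/3 + (1/3)Q; the wedge Ps − Pb = 14 gives 377/3 + (1/3)Q − (517/3 - (2/15)Q) = 14, so Q' = 130.
Then Pb = 517/3 − (2/15)·130 = 155 and Ps = 377/3 + (1/3)·130 = 169.
Buyers' price falls by P* − Pb = 159 − 155 = 4; sellers' price rises by Ps − P* = 169 − 159 = 10.
So producers capture 10/14 = 5/7 of each unit of subsidy.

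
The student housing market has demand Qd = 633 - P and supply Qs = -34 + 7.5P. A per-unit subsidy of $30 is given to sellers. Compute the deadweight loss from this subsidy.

Pre-subsidy: 633 - P = -34 + 7.5P gives P* = 1334/17, Q* = 9427/17.
With the subsidy, sellers receive Ps = Pb + 30 for each unit, where Pb is the price buyers pay.
Supply in terms of Pb becomes Qs = -34 + 7.5(Pb + 30) = 191 + 7.5Pb. Setting this equal to demand: 633 - Pb = 191 + 7.5Pb, so Pb = 52.
Sellers receive Ps = 52 + 30 = 82; Q' = 633 − 1·52 = 581.
The subsidy expands output by 581 − 9427/17 = 450/17 past the efficient level; on those units the gap between marginal cost and willingness to pay runs from 0 up to 30.
DWL = ½ × 30 × 450/17 = 6750/17.

Deadweight loss = 6750/17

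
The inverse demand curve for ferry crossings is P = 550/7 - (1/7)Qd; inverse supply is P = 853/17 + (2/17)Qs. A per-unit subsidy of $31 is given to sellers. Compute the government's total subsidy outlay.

Pre-subsidy: 550/7 - (1/7)Q = 853/17 + (2/17)Q gives Q* = 109 and P* = 63.
With the subsidy, sellers receive Ps = Pb + 31 for each unit, where Pb is the price buyers pay.
On the curves, Pb = 550/7 - (1/7)Q and Ps = 853/17 + (2/17)Q; the wedge Ps − Pb = 31 gives 853/17 + (2/17)Q − (550/7 - (1/7)Q) = 31, so Q' = 228.
Then Pb = 550/7 − (1/7)·228 = 46 and Ps = 853/17 + (2/17)·228 = 77.
Government outlay = subsidy × quantity = 31 × 228 = 7068.

Government cost = $7068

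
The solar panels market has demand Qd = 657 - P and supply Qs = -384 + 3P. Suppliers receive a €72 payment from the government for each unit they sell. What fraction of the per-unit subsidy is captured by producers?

Pre-subsidy: 657 - P = -384 + 3P gives P* = 260.25, Q* = 396.75.
With the subsidy, sellers receive Ps = Pb + 72 for each unit, where Pb is the price buyers pay.
Supply in terms of Pb becomes Qs = -384 + 3(Pb + 72) = -168 + 3Pb. Setting this equal to demand: 657 - Pb = -168 + 3Pb, so Pb = 206.25.
Sellers receive Ps = 206.25 + 72 = 278.25; Q' = 657 − 1·206.25 = 450.75.
Buyers' price falls by P* − Pb = 260.25 − 206.25 = 54; sellers' price rises by Ps − P* = 278.25 − 260.25 = 18.
So producers capture 18/72 = 0.25 of each unit of subsidy.

Producer share = 0.25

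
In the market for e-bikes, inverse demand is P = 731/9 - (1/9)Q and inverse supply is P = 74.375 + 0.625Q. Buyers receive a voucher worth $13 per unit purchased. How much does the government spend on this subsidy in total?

Pre-subsidy: 731/9 - (1/9)Q = 74.375 + 0.625Q gives Q* = 493/53 and P* = 4250/53.
With the rebate, buyers effectively pay Pb = Ps − 13, where Ps is the price sellers receive.
On the curves, Pb = 731/9 - (1/9)Q and Ps = 74.375 + 0.625Q; the wedge Ps − Pb = 13 gives 74.375 + 0.625Q − (731/9 - (1/9)Q) = 13, so Q' = 1429/53.
Then Pb = 731/9 − (1/9)·(1429/53) = 4146/53 and Ps = 74.375 + 0.625·(1429/53) = 4835/53.
Government outlay = subsidy × quantity = 13 × 1429/53 = 18577/53.

Government cost = 18577/53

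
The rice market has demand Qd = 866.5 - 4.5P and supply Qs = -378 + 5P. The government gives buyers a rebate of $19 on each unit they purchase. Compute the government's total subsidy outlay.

Pre-subsidy: 866.5 - 4.5P = -378 + 5P gives P* = 131, Q* = 277.
With the rebate, buyers effectively pay Pb = Ps − 19, where Ps is the price sellers receive.
Demand in terms of Ps becomes Qd = 866.5 − 4.5(Ps − 19) = 952 - 4.5Ps. Setting this equal to supply: 952 - 4.5Ps = -378 + 5Ps, so Ps = 140.
Buyers pay Pb = 140 − 19 = 121; Q' = -378 + 5·140 = 322.
Government outlay = subsidy × quantity = 19 × 322 = 6118.

Government cost = $6118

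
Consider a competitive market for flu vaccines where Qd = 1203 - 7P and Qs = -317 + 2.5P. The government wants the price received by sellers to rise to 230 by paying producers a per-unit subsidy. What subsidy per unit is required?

Required subsidy s = 95 per unit

At a seller price of 230, quantity supplied is -317 + 2.5·230 = 258.
Buyers absorb 258 only when they pay Pb with 1203 − 7·Pb = 258, i.e. Pb = 135.
s = Ps − Pb = 230 − 135 = 95.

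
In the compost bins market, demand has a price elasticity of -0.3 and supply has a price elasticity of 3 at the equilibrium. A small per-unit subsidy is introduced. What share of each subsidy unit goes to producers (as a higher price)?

Producer share = 1/11

For a small subsidy around the equilibrium, the benefit split depends on the relative slopes, which at a point are proportional to the elasticities.
Buyer share = εs/(εs + |εd|) = 3/(3 + 0.3) = 10/11; seller share = |εd|/(εs + |εd|) = 1/11.
So producers capture 1/11 of the subsidy.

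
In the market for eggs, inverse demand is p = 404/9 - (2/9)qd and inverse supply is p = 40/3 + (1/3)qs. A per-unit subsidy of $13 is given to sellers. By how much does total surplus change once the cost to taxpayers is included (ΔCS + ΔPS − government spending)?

Net change in total surplus = -$152.1

Pre-subsidy: 404/9 - (2/9)q = 40/3 + (1/3)q gives q* = 56.8 and p* = 484/15.
With the subsidy, sellers receive ps = pb + 13 for each unit, where pb is the price buyers pay.
On the curves, pb = 404/9 - (2/9)q and ps = 40/3 + (1/3)q; the wedge ps − pb = 13 gives 40/3 + (1/3)q − (404/9 - (2/9)q) = 13, so q' = 80.2.
Then pb = 404/9 − (2/9)·80.2 = 406/15 and ps = 40/3 + (1/3)·80.2 = 601/15.
ΔCS = ½(56.8 + 80.2)(484/15 − 406/15) = 356.2; ΔPS = ½(56.8 + 80.2)(601/15 − 484/15) = 534.3.
Government spending = 13 × 80.2 = 1042.6.
Net change = 356.2 + 534.3 − 1042.6 = -152.1. The loss equals the DWL triangle ½·13·23.4.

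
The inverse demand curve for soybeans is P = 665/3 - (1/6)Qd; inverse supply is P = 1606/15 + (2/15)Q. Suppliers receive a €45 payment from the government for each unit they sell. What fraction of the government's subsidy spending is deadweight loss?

Pre-subsidy: 665/3 - (1/6)Q = 1606/15 + (2/15)Q gives Q* = 382 and P* = 158.
With the subsidy, sellers receive Ps = Pb + 45 for each unit, where Pb is the price buyers pay.
On the curves, Pb = 665/3 - (1/6)Q and Ps = 1606/15 + (2/15)Q; the wedge Ps − Pb = 45 gives 1606/15 + (2/15)Q − (665/3 - (1/6)Q) = 45, so Q' = 532.
Then Pb = 665/3 − (1/6)·532 = 133 and Ps = 1606/15 + (2/15)·532 = 178.
ΔCS = ½(382 + 532)(158 − 133) = 11425; ΔPS = ½(382 + 532)(178 − 158) = 9140.
Government spending = 45 × 532 = 23940.
DWL = ½ × 45 × (532 − 382) = 3375; fraction = 3375 / 23940 = 75/532.

DWL / government spending = 75/532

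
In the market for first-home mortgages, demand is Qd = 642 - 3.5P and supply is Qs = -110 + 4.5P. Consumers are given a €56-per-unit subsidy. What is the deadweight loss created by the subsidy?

Pre-subsidy: 642 - 3.5P = -110 + 4.5P gives P* = 94, Q* = 313.
With the rebate, buyers effectively pay Pb = Ps − 56, where Ps is the price sellers receive.
Demand in terms of Ps becomes Qd = 642 − 3.5(Ps − 56) = 838 - 3.5Ps. Setting this equal to supply: 838 - 3.5Ps = -110 + 4.5Ps, so Ps = 118.5.
Buyers pay Pb = 118.5 − 56 = 62.5; Q' = -110 + 4.5·118.5 = 423.25.
The subsidy expands output by 423.25 − 313 = 110.25 past the efficient level; on those units the gap between marginal cost and willingness to pay runs from 0 up to 56.
DWL = ½ × 56 × 110.25 = 3087.

Deadweight loss = €3087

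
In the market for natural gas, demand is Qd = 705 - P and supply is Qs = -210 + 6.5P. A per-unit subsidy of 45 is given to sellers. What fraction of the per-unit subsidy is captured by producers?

Pre-subsidy: 705 - P = -210 + 6.5P gives P* = 122, Q* = 583.
With the subsidy, sellers receive Ps = Pb + 45 for each unit, where Pb is the price buyers pay.
Supply in terms of Pb becomes Qs = -210 + 6.5(Pb + 45) = 82.5 + 6.5Pb. Setting this equal to demand: 705 - Pb = 82.5 + 6.5Pb, so Pb = 83.
Sellers receive Ps = 83 + 45 = 128; Q' = 705 − 1·83 = 622.
Buyers' price falls by P* − Pb = 122 − 83 = 39; sellers' price rises by Ps − P* = 128 − 122 = 6.
So producers capture 6/45 = 2/15 of each unit of subsidy.

Producer share = 2/15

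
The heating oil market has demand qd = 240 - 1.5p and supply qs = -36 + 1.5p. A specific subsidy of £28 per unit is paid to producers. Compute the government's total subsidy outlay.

Pre-subsidy: 240 - 1.5p = -36 + 1.5p gives p* = 92, q* = 102.
With the subsidy, sellers receive ps = pb + 28 for each unit, where pb is the price buyers pay.
Supply in terms of pb becomes qs = -36 + 1.5(pb + 28) = 6 + 1.5pb. Setting this equal to demand: 240 - 1.5pb = 6 + 1.5pb, so pb = 78.
Sellers receive ps = 78 + 28 = 106; q' = 240 − 1.5·78 = 123.
Government outlay = subsidy × quantity = 28 × 123 = 3444.

Government cost = £3444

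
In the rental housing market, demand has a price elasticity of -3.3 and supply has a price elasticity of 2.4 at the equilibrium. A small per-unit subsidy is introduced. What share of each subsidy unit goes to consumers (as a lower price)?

For a small subsidy around the equilibrium, the benefit split depends on the relative slopes, which at a point are proportional to the elasticities.
Buyer share = εs/(εs + |εd|) = 2.4/(2.4 + 3.3) = 8/19; seller share = |εd|/(εs + |εd|) = 11/19.

Consumer share = 8/19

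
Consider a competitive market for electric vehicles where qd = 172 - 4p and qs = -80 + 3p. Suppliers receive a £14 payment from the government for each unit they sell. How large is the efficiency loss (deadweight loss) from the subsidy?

Pre-subsidy: 172 - 4p = -80 + 3p gives p* = 36, q* = 28.
With the subsidy, sellers receive ps = pb + 14 for each unit, where pb is the price buyers pay.
Supply in terms of pb becomes qs = -80 + 3(pb + 14) = -38 + 3pb. Setting this equal to demand: 172 - 4pb = -38 + 3pb, so pb = 30.
Sellers receive ps = 30 + 14 = 44; q' = 172 − 4·30 = 52.
The subsidy expands output by 52 − 28 = 24 past the efficient level; on those units the gap between marginal cost and willingness to pay runs from 0 up to 14.
DWL = ½ × 14 × 24 = 168.

Deadweight loss = £168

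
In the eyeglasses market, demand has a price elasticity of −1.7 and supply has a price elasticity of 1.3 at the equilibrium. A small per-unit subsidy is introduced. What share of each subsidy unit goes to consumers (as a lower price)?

Consumer share = 13/30

For a small subsidy around the equilibrium, the benefit split depends on the relative slopes, which at a point are proportional to the elasticities.
Buyer share = εs/(εs + |εd|) = 1.3/(1.3 + 1.7) = 13/30; seller share = |εd|/(εs + |εd|) = 17/30.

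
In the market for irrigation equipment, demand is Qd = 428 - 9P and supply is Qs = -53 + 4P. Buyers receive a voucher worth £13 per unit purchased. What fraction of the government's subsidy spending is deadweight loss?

DWL / government spending = 18/131

Pre-subsidy: 428 - 9P = -53 + 4P gives P* = 37, Q* = 95.
With the rebate, buyers effectively pay Pb = Ps − 13, where Ps is the price sellers receive.
Demand in terms of Ps becomes Qd = 428 − 9(Ps − 13) = 545 - 9Ps. Setting this equal to supply: 545 - 9Ps = -53 + 4Ps, so Ps = 46.
Buyers pay Pb = 46 − 13 = 33; Q' = -53 + 4·46 = 131.
ΔCS = ½(95 + 131)(37 − 33) = 452; ΔPS = ½(95 + 131)(46 − 37) = 1017.
Government spending = 13 × 131 = 1703.
DWL = ½ × 13 × (131 − 95) = 234; fraction = 234 / 1703 = 18/131.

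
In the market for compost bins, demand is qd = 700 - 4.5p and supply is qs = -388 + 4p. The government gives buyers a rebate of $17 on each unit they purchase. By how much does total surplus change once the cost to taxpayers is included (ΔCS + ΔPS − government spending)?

Pre-subsidy: 700 - 4.5p = -388 + 4p gives p* = 128, q* = 124.
With the rebate, buyers effectively pay pb = ps − 17, where ps is the price sellers receive.
Demand in terms of ps becomes qd = 700 − 4.5(ps − 17) = 776.5 - 4.5ps. Setting this equal to supply: 776.5 - 4.5ps = -388 + 4ps, so ps = 137.
Buyers pay pb = 137 − 17 = 120; q' = -388 + 4·137 = 160.
ΔCS = ½(124 + 160)(128 − 120) = 1136; ΔPS = ½(124 + 160)(137 − 128) = 1278.
Government spending = 17 × 160 = 2720.
Net change = 1136 + 1278 − 2720 = -306. The loss equals the DWL triangle ½·17·36.

Net change in total surplus = -$306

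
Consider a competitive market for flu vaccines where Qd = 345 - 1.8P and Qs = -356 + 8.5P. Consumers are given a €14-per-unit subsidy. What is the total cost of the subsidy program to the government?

Pre-subsidy: 345 - 1.8P = -356 + 8.5P gives P* = 7010/103, Q* = 22917/103.
With the rebate, buyers effectively pay Pb = Ps − 14, where Ps is the price sellers receive.
Demand in terms of Ps becomes Qd = 345 − 1.8(Ps − 14) = 370.2 - 1.8Ps. Setting this equal to supply: 370.2 - 1.8Ps = -356 + 8.5Ps, so Ps = 7262/103.
Buyers pay Pb = 7262/103 − 14 = 5820/103; Q' = -356 + 8.5·(7262/103) = 25059/103.
Government outlay = subsidy × quantity = 14 × 25059/103 = 350826/103.

Government cost = 350826/103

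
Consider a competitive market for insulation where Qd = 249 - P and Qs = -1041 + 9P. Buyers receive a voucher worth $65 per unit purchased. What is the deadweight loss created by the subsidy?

Deadweight loss = $1901.25

Pre-subsidy: 249 - P = -1041 + 9P gives P* = 129, Q* = 120.
With the rebate, buyers effectively pay Pb = Ps − 65, where Ps is the price sellers receive.
Demand in terms of Ps becomes Qd = 249 − 1(Ps − 65) = 314 - Ps. Setting this equal to supply: 314 - Ps = -1041 + 9Ps, so Ps = 135.5.
Buyers pay Pb = 135.5 − 65 = 70.5; Q' = -1041 + 9·135.5 = 178.5.
The subsidy expands output by 178.5 − 120 = 58.5 past the efficient level; on those units the gap between marginal cost and willingness to pay runs from 0 up to 65.
DWL = ½ × 65 × 58.5 = 1901.25.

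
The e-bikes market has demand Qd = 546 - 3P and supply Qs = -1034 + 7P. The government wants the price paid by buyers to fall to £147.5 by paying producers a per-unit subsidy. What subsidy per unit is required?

At a buyer price of 147.5, quantity demanded is 546 − 3·147.5 = 103.5.
Sellers supply 103.5 only when they receive Ps with -1034 + 7·Ps = 103.5, i.e. Ps = 162.5.
s = Ps − Pb = 162.5 − 147.5 = 15.

Required subsidy s = £15 per unit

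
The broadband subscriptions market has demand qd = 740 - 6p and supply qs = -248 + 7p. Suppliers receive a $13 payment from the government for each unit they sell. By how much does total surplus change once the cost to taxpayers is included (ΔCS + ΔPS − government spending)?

Pre-subsidy: 740 - 6p = -248 + 7p gives p* = 76, q* = 284.
With the subsidy, sellers receive ps = pb + 13 for each unit, where pb is the price buyers pay.
Supply in terms of pb becomes qs = -248 + 7(pb + 13) = -157 + 7pb. Setting this equal to demand: 740 - 6pb = -157 + 7pb, so pb = 69.
Sellers receive ps = 69 + 13 = 82; q' = 740 − 6·69 = 326.
ΔCS = ½(284 + 326)(76 − 69) = 2135; ΔPS = ½(284 + 326)(82 − 76) = 1830.
Government spending = 13 × 326 = 4238.
Net change = 2135 + 1830 − 4238 = -273. The loss equals the DWL triangle ½·13·42.

Net change in total surplus = -$273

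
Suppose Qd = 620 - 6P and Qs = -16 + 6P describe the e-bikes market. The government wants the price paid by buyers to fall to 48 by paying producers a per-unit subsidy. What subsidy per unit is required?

At a buyer price of 48, quantity demanded is 620 − 6·48 = 332.
Sellers supply 332 only when they receive Ps with -16 + 6·Ps = 332, i.e. Ps = 58.
s = Ps − Pb = 58 − 48 = 10.

Required subsidy s = 10 per unit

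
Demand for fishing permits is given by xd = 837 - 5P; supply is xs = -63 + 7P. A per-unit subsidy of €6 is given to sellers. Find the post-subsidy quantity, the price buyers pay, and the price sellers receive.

Pre-subsidy: 837 - 5P = -63 + 7P gives P* = 75, x* = 462.
With the subsidy, sellers receive Ps = Pb + 6 for each unit, where Pb is the price buyers pay.
Supply in terms of Pb becomes xs = -63 + 7(Pb + 6) = -21 + 7Pb. Setting this equal to demand: 837 - 5Pb = -21 + 7Pb, so Pb = 71.5.
Sellers receive Ps = 71.5 + 6 = 77.5; x' = 837 − 5·71.5 = 479.5.

x' = 479.5; buyers pay €71.5; sellers receive €77.5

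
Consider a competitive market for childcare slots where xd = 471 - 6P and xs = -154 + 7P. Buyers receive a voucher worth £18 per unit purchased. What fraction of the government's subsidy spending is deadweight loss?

Pre-subsidy: 471 - 6P = -154 + 7P gives P* = 625/13, x* = 2373/13.
With the rebate, buyers effectively pay Pb = Ps − 18, where Ps is the price sellers receive.
Demand in terms of Ps becomes xd = 471 − 6(Ps − 18) = 579 - 6Ps. Setting this equal to supply: 579 - 6Ps = -154 + 7Ps, so Ps = 733/13.
Buyers pay Pb = 733/13 − 18 = 499/13; x' = -154 + 7·(733/13) = 3129/13.
ΔCS = ½(2373/13 + 3129/13)(625/13 − 499/13) = 346626/169; ΔPS = ½(2373/13 + 3129/13)(733/13 − 625/13) = 297108/169.
Government spending = 18 × 3129/13 = 56322/13.
DWL = ½ × 18 × (3129/13 − 2373/13) = 6804/13; fraction = (6804/13) / (56322/13) = 18/149.

DWL / government spending = 18/149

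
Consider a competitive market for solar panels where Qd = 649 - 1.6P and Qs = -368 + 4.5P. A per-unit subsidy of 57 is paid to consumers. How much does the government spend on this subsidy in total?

Government cost = 1562997/61

Pre-subsidy: 649 - 1.6P = -368 + 4.5P gives P* = 10170/61, Q* = 23317/61.
With the rebate, buyers effectively pay Pb = Ps − 57, where Ps is the price sellers receive.
Demand in terms of Ps becomes Qd = 649 − 1.6(Ps − 57) = 740.2 - 1.6Ps. Setting this equal to supply: 740.2 - 1.6Ps = -368 + 4.5Ps, so Ps = 11082/61.
Buyers pay Pb = 11082/61 − 57 = 7605/61; Q' = -368 + 4.5·(11082/61) = 27421/61.
Government outlay = subsidy × quantity = 57 × 27421/61 = 1562997/61.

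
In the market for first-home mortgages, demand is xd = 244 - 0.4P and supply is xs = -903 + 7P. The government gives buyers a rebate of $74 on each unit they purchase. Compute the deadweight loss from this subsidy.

Pre-subsidy: 244 - 0.4P = -903 + 7P gives P* = 155, x* = 182.
With the rebate, buyers effectively pay Pb = Ps − 74, where Ps is the price sellers receive.
Demand in terms of Ps becomes xd = 244 − 0.4(Ps − 74) = 273.6 - 0.4Ps. Setting this equal to supply: 273.6 - 0.4Ps = -903 + 7Ps, so Ps = 159.
Buyers pay Pb = 159 − 74 = 85; x' = -903 + 7·159 = 210.
The subsidy expands output by 210 − 182 = 28 past the efficient level; on those units the gap between marginal cost and willingness to pay runs from 0 up to 74.
DWL = ½ × 74 × 28 = 1036.

Deadweight loss = $1036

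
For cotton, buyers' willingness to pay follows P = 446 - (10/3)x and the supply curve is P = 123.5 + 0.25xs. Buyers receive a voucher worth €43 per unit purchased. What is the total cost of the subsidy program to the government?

Pre-subsidy: 446 - (10/3)x = 123.5 + 0.25x gives x* = 90 and P* = 146.
With the rebate, buyers effectively pay Pb = Ps − 43, where Ps is the price sellers receive.
On the curves, Pb = 446 - (10/3)x and Ps = 123.5 + 0.25x; the wedge Ps − Pb = 43 gives 123.5 + 0.25x − (446 - (10/3)x) = 43, so x' = 102.
Then Pb = 446 − (10/3)·102 = 106 and Ps = 123.5 + 0.25·102 = 149.
Government outlay = subsidy × quantity = 43 × 102 = 4386.

Government cost = €4386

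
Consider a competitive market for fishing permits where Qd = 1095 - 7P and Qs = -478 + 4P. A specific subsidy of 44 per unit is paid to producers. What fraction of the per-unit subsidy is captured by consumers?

Pre-subsidy: 1095 - 7P = -478 + 4P gives P* = 143, Q* = 94.
With the subsidy, sellers receive Ps = Pb + 44 for each unit, where Pb is the price buyers pay.
Supply in terms of Pb becomes Qs = -478 + 4(Pb + 44) = -302 + 4Pb. Setting this equal to demand: 1095 - 7Pb = -302 + 4Pb, so Pb = 127.
Sellers receive Ps = 127 + 44 = 171; Q' = 1095 − 7·127 = 206.
Buyers' price falls by P* − Pb = 143 − 127 = 16; sellers' price rises by Ps − P* = 171 − 143 = 28.
So consumers capture 16/44 = 4/11 of each unit of subsidy.

Consumer share = 4/11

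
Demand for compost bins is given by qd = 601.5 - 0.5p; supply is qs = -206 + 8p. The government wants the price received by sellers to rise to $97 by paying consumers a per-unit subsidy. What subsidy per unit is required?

At a seller price of 97, quantity supplied is -206 + 8·97 = 570.
Buyers absorb 570 only when they pay pb with 601.5 − 0.5·pb = 570, i.e. pb = 63.
s = ps − pb = 97 − 63 = 34.

Required subsidy s = $34 per unit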